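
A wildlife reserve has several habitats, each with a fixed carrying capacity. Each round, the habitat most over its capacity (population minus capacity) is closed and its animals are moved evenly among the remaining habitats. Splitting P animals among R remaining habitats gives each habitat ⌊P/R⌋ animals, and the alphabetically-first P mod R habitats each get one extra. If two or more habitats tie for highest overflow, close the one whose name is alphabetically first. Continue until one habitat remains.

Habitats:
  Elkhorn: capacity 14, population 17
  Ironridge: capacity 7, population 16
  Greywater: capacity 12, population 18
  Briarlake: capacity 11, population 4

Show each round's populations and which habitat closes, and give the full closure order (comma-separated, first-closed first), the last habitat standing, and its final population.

Closure order: Ironridge, Greywater, Elkhorn
Last habitat: Briarlake with 55 animals

Round 1: Briarlake=4 Elkhorn=17 Greywater=18 Ironridge=16 → close Ironridge (overflow 9)
  16÷3 = 5 each, +1 to first 1
Round 2: Briarlake=10 Elkhorn=22 Greywater=23 → close Greywater (overflow 11)
  23÷2 = 11 each, +1 to first 1
Round 3: Briarlake=22 Elkhorn=33 → close Elkhorn (overflow 19)
  33÷1 = 33 each, +1 to first 0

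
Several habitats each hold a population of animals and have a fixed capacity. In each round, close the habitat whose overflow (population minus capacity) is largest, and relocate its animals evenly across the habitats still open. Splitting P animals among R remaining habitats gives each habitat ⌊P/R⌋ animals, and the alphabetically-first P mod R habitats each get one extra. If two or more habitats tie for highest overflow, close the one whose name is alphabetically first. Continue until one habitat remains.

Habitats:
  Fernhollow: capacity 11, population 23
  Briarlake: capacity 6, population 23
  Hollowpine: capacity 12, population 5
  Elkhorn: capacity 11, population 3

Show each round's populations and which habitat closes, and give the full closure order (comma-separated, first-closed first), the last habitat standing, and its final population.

Round 1: Briarlake=23 Elkhorn=3 Fernhollow=23 Hollowpine=5 → close Briarlake (overflow 17)
  23÷3 = 7 each, +1 to first 2
Round 2: Elkhorn=11 Fernhollow=31 Hollowpine=12 → close Fernhollow (overflow 20)
  31÷2 = 15 each, +1 to first 1
Round 3: Elkhorn=27 Hollowpine=27 → close Elkhorn (overflow 16)
  27÷1 = 27 each, +1 to first 0

Closure order: Briarlake, Fernhollow, Elkhorn
Last habitat: Hollowpine with 54 animals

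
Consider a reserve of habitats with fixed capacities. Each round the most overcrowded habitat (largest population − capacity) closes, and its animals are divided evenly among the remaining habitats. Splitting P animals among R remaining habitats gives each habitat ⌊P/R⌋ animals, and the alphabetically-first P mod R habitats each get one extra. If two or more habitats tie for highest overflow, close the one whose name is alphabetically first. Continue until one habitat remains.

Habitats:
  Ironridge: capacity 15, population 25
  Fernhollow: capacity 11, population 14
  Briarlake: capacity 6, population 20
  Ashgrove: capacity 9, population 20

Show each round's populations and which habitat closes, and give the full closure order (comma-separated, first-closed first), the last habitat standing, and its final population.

Closure order: Briarlake, Ashgrove, Ironridge
Last habitat: Fernhollow with 79 animals

Round 1: Ashgrove=20 Briarlake=20 Fernhollow=14 Ironridge=25 → close Briarlake (overflow 14)
  20÷3 = 6 each, +1 to first 2
Round 2: Ashgrove=27 Fernhollow=21 Ironridge=31 → close Ashgrove (overflow 18)
  27÷2 = 13 each, +1 to first 1
Round 3: Fernhollow=35 Ironridge=44 → close Ironridge (overflow 29)
  44÷1 = 44 each, +1 to first 0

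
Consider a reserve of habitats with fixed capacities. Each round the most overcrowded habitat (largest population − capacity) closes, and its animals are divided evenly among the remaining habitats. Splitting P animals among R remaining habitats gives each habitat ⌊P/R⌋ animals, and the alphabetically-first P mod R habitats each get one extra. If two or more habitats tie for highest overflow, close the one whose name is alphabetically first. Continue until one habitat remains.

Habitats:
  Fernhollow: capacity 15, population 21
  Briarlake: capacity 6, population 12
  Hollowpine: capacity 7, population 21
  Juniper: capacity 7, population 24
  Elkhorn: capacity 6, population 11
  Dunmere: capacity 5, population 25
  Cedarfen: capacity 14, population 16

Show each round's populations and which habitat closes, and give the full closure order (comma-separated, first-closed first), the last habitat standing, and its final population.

Round 1: Briarlake=12 Cedarfen=16 Dunmere=25 Elkhorn=11 Fernhollow=21 Hollowpine=21 Juniper=24 → close Dunmere (overflow 20)
  25÷6 = 4 each, +1 to first 1
Round 2: Briarlake=17 Cedarfen=20 Elkhorn=15 Fernhollow=25 Hollowpine=25 Juniper=28 → close Juniper (overflow 21)
  28÷5 = 5 each, +1 to first 3
Round 3: Briarlake=23 Cedarfen=26 Elkhorn=21 Fernhollow=30 Hollowpine=30 → close Hollowpine (overflow 23)
  30÷4 = 7 each, +1 to first 2
Round 4: Briarlake=31 Cedarfen=34 Elkhorn=28 Fernhollow=37 → close Briarlake (overflow 25)
  31÷3 = 10 each, +1 to first 1
Round 5: Cedarfen=45 Elkhorn=38 Fernhollow=47 → close Elkhorn (overflow 32)
  38÷2 = 19 each, +1 to first 0
Round 6: Cedarfen=64 Fernhollow=66 → close Fernhollow (overflow 51)
  66÷1 = 66 each, +1 to first 0

Closure order: Dunmere, Juniper, Hollowpine, Briarlake, Elkhorn, Fernhollow
Last habitat: Cedarfen with 130 animals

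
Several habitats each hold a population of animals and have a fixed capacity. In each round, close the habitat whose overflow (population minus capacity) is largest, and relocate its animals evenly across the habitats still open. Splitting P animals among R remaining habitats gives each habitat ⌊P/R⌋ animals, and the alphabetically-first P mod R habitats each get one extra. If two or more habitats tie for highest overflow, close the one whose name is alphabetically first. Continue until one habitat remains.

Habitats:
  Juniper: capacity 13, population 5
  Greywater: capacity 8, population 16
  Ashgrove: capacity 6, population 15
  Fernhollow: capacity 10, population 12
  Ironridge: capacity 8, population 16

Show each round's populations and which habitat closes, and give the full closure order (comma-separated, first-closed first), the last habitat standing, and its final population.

Round 1: Ashgrove=15 Fernhollow=12 Greywater=16 Ironridge=16 Juniper=5 → close Ashgrove (overflow 9)
  15÷4 = 3 each, +1 to first 3
Round 2: Fernhollow=16 Greywater=20 Ironridge=20 Juniper=8 → close Greywater (overflow 12)
  20÷3 = 6 each, +1 to first 2
Round 3: Fernhollow=23 Ironridge=27 Juniper=14 → close Ironridge (overflow 19)
  27÷2 = 13 each, +1 to first 1
Round 4: Fernhollow=37 Juniper=27 → close Fernhollow (overflow 27)
  37÷1 = 37 each, +1 to first 0

Closure order: Ashgrove, Greywater, Ironridge, Fernhollow
Last habitat: Juniper with 64 animals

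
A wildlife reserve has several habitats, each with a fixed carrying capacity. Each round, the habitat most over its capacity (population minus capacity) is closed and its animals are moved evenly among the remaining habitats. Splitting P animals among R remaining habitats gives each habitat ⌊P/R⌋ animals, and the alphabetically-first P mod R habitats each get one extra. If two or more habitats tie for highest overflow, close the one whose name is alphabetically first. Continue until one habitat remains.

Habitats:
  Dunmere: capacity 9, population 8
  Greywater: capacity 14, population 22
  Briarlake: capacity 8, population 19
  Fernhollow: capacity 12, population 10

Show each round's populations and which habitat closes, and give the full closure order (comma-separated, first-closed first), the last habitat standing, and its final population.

Closure order: Briarlake, Greywater, Dunmere
Last habitat: Fernhollow with 59 animals

Round 1: Briarlake=19 Dunmere=8 Fernhollow=10 Greywater=22 → close Briarlake (overflow 11)
  19÷3 = 6 each, +1 to first 1
Round 2: Dunmere=15 Fernhollow=16 Greywater=28 → close Greywater (overflow 14)
  28÷2 = 14 each, +1 to first 0
Round 3: Dunmere=29 Fernhollow=30 → close Dunmere (overflow 20)
  29÷1 = 29 each, +1 to first 0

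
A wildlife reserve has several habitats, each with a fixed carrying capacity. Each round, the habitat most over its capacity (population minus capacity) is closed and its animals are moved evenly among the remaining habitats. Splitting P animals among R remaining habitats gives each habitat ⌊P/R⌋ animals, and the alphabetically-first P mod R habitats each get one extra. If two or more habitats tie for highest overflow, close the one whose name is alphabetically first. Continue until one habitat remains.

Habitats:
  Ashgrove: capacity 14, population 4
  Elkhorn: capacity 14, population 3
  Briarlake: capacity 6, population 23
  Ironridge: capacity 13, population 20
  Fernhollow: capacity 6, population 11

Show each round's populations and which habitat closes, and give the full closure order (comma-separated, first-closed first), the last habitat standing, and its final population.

Round 1: Ashgrove=4 Briarlake=23 Elkhorn=3 Fernhollow=11 Ironridge=20 → close Briarlake (overflow 17)
  23÷4 = 5 each, +1 to first 3
Round 2: Ashgrove=10 Elkhorn=9 Fernhollow=17 Ironridge=25 → close Ironridge (overflow 12)
  25÷3 = 8 each, +1 to first 1
Round 3: Ashgrove=19 Elkhorn=17 Fernhollow=25 → close Fernhollow (overflow 19)
  25÷2 = 12 each, +1 to first 1
Round 4: Ashgrove=32 Elkhorn=29 → close Ashgrove (overflow 18)
  32÷1 = 32 each, +1 to first 0

Closure order: Briarlake, Ironridge, Fernhollow, Ashgrove
Last habitat: Elkhorn with 61 animals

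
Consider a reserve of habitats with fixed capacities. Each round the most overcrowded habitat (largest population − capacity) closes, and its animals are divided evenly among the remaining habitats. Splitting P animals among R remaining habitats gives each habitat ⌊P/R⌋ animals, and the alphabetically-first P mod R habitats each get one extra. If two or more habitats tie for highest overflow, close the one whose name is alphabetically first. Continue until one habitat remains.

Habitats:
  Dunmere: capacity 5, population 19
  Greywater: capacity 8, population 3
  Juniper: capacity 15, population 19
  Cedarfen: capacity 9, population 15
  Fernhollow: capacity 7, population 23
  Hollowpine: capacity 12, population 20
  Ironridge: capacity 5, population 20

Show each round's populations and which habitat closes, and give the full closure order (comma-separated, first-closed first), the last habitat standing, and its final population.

Round 1: Cedarfen=15 Dunmere=19 Fernhollow=23 Greywater=3 Hollowpine=20 Ironridge=20 Juniper=19 → close Fernhollow (overflow 16)
  23÷6 = 3 each, +1 to first 5
Round 2: Cedarfen=19 Dunmere=23 Greywater=7 Hollowpine=24 Ironridge=24 Juniper=22 → close Ironridge (overflow 19)
  24÷5 = 4 each, +1 to first 4
Round 3: Cedarfen=24 Dunmere=28 Greywater=12 Hollowpine=29 Juniper=26 → close Dunmere (overflow 23)
  28÷4 = 7 each, +1 to first 0
Round 4: Cedarfen=31 Greywater=19 Hollowpine=36 Juniper=33 → close Hollowpine (overflow 24)
  36÷3 = 12 each, +1 to first 0
Round 5: Cedarfen=43 Greywater=31 Juniper=45 → close Cedarfen (overflow 34)
  43÷2 = 21 each, +1 to first 1
Round 6: Greywater=53 Juniper=66 → close Juniper (overflow 51)
  66÷1 = 66 each, +1 to first 0

Closure order: Fernhollow, Ironridge, Dunmere, Hollowpine, Cedarfen, Juniper
Last habitat: Greywater with 119 animals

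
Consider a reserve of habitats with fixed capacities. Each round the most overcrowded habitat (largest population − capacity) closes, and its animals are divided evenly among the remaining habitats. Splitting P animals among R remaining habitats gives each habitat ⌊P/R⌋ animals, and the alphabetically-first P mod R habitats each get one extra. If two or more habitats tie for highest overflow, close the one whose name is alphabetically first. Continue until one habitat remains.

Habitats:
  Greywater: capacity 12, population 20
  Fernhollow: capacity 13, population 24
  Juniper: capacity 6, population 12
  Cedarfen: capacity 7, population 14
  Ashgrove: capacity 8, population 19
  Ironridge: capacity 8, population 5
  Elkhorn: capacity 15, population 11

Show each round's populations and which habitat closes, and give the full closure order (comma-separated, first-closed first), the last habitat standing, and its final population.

Closure order: Ashgrove, Fernhollow, Cedarfen, Greywater, Juniper, Elkhorn
Last habitat: Ironridge with 105 animals

Round 1: Ashgrove=19 Cedarfen=14 Elkhorn=11 Fernhollow=24 Greywater=20 Ironridge=5 Juniper=12 → close Ashgrove (overflow 11)
  19÷6 = 3 each, +1 to first 1
Round 2: Cedarfen=18 Elkhorn=14 Fernhollow=27 Greywater=23 Ironridge=8 Juniper=15 → close Fernhollow (overflow 14)
  27÷5 = 5 each, +1 to first 2
Round 3: Cedarfen=24 Elkhorn=20 Greywater=28 Ironridge=13 Juniper=20 → close Cedarfen (overflow 17)
  24÷4 = 6 each, +1 to first 0
Round 4: Elkhorn=26 Greywater=34 Ironridge=19 Juniper=26 → close Greywater (overflow 22)
  34÷3 = 11 each, +1 to first 1
Round 5: Elkhorn=38 Ironridge=30 Juniper=37 → close Juniper (overflow 31)
  37÷2 = 18 each, +1 to first 1
Round 6: Elkhorn=57 Ironridge=48 → close Elkhorn (overflow 42)
  57÷1 = 57 each, +1 to first 0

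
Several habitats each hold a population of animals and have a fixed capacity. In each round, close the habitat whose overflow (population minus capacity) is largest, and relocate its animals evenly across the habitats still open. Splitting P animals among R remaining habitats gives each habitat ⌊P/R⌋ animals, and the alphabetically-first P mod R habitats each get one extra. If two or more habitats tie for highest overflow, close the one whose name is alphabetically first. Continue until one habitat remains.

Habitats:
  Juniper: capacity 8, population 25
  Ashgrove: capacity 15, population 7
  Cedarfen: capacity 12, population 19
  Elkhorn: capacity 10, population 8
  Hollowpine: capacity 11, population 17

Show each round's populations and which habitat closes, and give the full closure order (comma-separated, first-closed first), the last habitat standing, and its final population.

Closure order: Juniper, Cedarfen, Hollowpine, Elkhorn
Last habitat: Ashgrove with 76 animals

Round 1: Ashgrove=7 Cedarfen=19 Elkhorn=8 Hollowpine=17 Juniper=25 → close Juniper (overflow 17)
  25÷4 = 6 each, +1 to first 1
Round 2: Ashgrove=14 Cedarfen=25 Elkhorn=14 Hollowpine=23 → close Cedarfen (overflow 13)
  25÷3 = 8 each, +1 to first 1
Round 3: Ashgrove=23 Elkhorn=22 Hollowpine=31 → close Hollowpine (overflow 20)
  31÷2 = 15 each, +1 to first 1
Round 4: Ashgrove=39 Elkhorn=37 → close Elkhorn (overflow 27)
  37÷1 = 37 each, +1 to first 0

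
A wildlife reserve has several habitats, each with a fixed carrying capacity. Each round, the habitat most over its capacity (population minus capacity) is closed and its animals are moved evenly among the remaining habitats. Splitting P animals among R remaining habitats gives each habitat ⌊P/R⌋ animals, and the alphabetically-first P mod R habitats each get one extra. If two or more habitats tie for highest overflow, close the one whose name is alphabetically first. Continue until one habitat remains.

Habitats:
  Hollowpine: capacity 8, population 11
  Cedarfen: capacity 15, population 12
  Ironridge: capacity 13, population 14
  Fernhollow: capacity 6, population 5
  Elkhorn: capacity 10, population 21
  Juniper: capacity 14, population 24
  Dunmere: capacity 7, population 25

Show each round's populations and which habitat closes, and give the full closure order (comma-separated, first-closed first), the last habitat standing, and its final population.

Round 1: Cedarfen=12 Dunmere=25 Elkhorn=21 Fernhollow=5 Hollowpine=11 Ironridge=14 Juniper=24 → close Dunmere (overflow 18)
  25÷6 = 4 each, +1 to first 1
Round 2: Cedarfen=17 Elkhorn=25 Fernhollow=9 Hollowpine=15 Ironridge=18 Juniper=28 → close Elkhorn (overflow 15)
  25÷5 = 5 each, +1 to first 0
Round 3: Cedarfen=22 Fernhollow=14 Hollowpine=20 Ironridge=23 Juniper=33 → close Juniper (overflow 19)
  33÷4 = 8 each, +1 to first 1
Round 4: Cedarfen=31 Fernhollow=22 Hollowpine=28 Ironridge=31 → close Hollowpine (overflow 20)
  28÷3 = 9 each, +1 to first 1
Round 5: Cedarfen=41 Fernhollow=31 Ironridge=40 → close Ironridge (overflow 27)
  40÷2 = 20 each, +1 to first 0
Round 6: Cedarfen=61 Fernhollow=51 → close Cedarfen (overflow 46)
  61÷1 = 61 each, +1 to first 0

Closure order: Dunmere, Elkhorn, Juniper, Hollowpine, Ironridge, Cedarfen
Last habitat: Fernhollow with 112 animals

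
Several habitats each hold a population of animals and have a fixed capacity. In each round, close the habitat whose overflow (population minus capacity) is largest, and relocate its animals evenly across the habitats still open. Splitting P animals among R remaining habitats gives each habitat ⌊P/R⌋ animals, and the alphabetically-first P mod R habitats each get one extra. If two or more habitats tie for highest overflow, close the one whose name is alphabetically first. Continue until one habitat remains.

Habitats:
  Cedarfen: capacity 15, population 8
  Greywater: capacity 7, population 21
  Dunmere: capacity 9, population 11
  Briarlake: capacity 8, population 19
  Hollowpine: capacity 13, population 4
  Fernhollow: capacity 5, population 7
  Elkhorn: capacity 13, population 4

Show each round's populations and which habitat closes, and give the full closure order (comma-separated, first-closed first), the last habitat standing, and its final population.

Closure order: Greywater, Briarlake, Dunmere, Fernhollow, Cedarfen, Elkhorn
Last habitat: Hollowpine with 74 animals

Round 1: Briarlake=19 Cedarfen=8 Dunmere=11 Elkhorn=4 Fernhollow=7 Greywater=21 Hollowpine=4 → close Greywater (overflow 14)
  21÷6 = 3 each, +1 to first 3
Round 2: Briarlake=23 Cedarfen=12 Dunmere=15 Elkhorn=7 Fernhollow=10 Hollowpine=7 → close Briarlake (overflow 15)
  23÷5 = 4 each, +1 to first 3
Round 3: Cedarfen=17 Dunmere=20 Elkhorn=12 Fernhollow=14 Hollowpine=11 → close Dunmere (overflow 11)
  20÷4 = 5 each, +1 to first 0
Round 4: Cedarfen=22 Elkhorn=17 Fernhollow=19 Hollowpine=16 → close Fernhollow (overflow 14)
  19÷3 = 6 each, +1 to first 1
Round 5: Cedarfen=29 Elkhorn=23 Hollowpine=22 → close Cedarfen (overflow 14)
  29÷2 = 14 each, +1 to first 1
Round 6: Elkhorn=38 Hollowpine=36 → close Elkhorn (overflow 25)
  38÷1 = 38 each, +1 to first 0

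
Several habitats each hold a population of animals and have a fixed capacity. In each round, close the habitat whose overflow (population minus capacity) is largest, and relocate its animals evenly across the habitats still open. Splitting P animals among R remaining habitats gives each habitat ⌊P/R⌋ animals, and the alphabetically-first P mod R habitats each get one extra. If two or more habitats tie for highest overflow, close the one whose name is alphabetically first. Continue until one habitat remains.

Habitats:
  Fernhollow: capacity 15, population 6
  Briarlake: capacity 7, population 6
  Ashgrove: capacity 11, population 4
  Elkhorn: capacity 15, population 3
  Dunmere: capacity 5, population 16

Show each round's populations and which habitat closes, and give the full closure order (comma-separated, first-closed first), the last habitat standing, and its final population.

Round 1: Ashgrove=4 Briarlake=6 Dunmere=16 Elkhorn=3 Fernhollow=6 → close Dunmere (overflow 11)
  16÷4 = 4 each, +1 to first 0
Round 2: Ashgrove=8 Briarlake=10 Elkhorn=7 Fernhollow=10 → close Briarlake (overflow 3)
  10÷3 = 3 each, +1 to first 1
Round 3: Ashgrove=12 Elkhorn=10 Fernhollow=13 → close Ashgrove (overflow 1)
  12÷2 = 6 each, +1 to first 0
Round 4: Elkhorn=16 Fernhollow=19 → close Fernhollow (overflow 4)
  19÷1 = 19 each, +1 to first 0

Closure order: Dunmere, Briarlake, Ashgrove, Fernhollow
Last habitat: Elkhorn with 35 animals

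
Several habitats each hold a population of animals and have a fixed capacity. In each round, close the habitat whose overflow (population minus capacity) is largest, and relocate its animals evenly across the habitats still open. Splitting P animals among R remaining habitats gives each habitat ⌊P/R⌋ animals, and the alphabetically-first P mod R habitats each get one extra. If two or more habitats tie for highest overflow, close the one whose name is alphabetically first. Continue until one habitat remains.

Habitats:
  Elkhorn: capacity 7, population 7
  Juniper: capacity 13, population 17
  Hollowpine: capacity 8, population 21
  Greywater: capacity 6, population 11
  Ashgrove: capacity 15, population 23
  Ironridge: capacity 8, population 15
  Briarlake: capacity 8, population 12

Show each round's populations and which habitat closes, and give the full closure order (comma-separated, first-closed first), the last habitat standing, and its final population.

Round 1: Ashgrove=23 Briarlake=12 Elkhorn=7 Greywater=11 Hollowpine=21 Ironridge=15 Juniper=17 → close Hollowpine (overflow 13)
  21÷6 = 3 each, +1 to first 3
Round 2: Ashgrove=27 Briarlake=16 Elkhorn=11 Greywater=14 Ironridge=18 Juniper=20 → close Ashgrove (overflow 12)
  27÷5 = 5 each, +1 to first 2
Round 3: Briarlake=22 Elkhorn=17 Greywater=19 Ironridge=23 Juniper=25 → close Ironridge (overflow 15)
  23÷4 = 5 each, +1 to first 3
Round 4: Briarlake=28 Elkhorn=23 Greywater=25 Juniper=30 → close Briarlake (overflow 20)
  28÷3 = 9 each, +1 to first 1
Round 5: Elkhorn=33 Greywater=34 Juniper=39 → close Greywater (overflow 28)
  34÷2 = 17 each, +1 to first 0
Round 6: Elkhorn=50 Juniper=56 → close Elkhorn (overflow 43)
  50÷1 = 50 each, +1 to first 0

Closure order: Hollowpine, Ashgrove, Ironridge, Briarlake, Greywater, Elkhorn
Last habitat: Juniper with 106 animals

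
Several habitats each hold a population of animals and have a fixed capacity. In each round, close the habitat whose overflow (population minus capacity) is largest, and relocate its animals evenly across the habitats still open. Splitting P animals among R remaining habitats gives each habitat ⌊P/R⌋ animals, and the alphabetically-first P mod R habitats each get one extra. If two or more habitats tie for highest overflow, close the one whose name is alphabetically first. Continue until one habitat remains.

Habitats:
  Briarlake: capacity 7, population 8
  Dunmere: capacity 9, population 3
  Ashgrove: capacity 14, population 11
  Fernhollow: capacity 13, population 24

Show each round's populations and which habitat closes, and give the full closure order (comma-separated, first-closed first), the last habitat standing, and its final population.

Round 1: Ashgrove=11 Briarlake=8 Dunmere=3 Fernhollow=24 → close Fernhollow (overflow 11)
  24÷3 = 8 each, +1 to first 0
Round 2: Ashgrove=19 Briarlake=16 Dunmere=11 → close Briarlake (overflow 9)
  16÷2 = 8 each, +1 to first 0
Round 3: Ashgrove=27 Dunmere=19 → close Ashgrove (overflow 13)
  27÷1 = 27 each, +1 to first 0

Closure order: Fernhollow, Briarlake, Ashgrove
Last habitat: Dunmere with 46 animals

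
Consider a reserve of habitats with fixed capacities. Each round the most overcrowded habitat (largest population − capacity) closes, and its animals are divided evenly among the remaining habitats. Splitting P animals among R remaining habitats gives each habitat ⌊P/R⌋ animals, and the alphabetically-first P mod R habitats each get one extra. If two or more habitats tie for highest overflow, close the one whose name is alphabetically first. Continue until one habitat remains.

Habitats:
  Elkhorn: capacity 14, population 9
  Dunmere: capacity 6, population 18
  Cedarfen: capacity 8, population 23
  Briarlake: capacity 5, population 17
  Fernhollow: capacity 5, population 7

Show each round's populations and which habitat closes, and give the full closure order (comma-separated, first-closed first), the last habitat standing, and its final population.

Round 1: Briarlake=17 Cedarfen=23 Dunmere=18 Elkhorn=9 Fernhollow=7 → close Cedarfen (overflow 15)
  23÷4 = 5 each, +1 to first 3
Round 2: Briarlake=23 Dunmere=24 Elkhorn=15 Fernhollow=12 → close Briarlake (overflow 18)
  23÷3 = 7 each, +1 to first 2
Round 3: Dunmere=32 Elkhorn=23 Fernhollow=19 → close Dunmere (overflow 26)
  32÷2 = 16 each, +1 to first 0
Round 4: Elkhorn=39 Fernhollow=35 → close Fernhollow (overflow 30)
  35÷1 = 35 each, +1 to first 0

Closure order: Cedarfen, Briarlake, Dunmere, Fernhollow
Last habitat: Elkhorn with 74 animals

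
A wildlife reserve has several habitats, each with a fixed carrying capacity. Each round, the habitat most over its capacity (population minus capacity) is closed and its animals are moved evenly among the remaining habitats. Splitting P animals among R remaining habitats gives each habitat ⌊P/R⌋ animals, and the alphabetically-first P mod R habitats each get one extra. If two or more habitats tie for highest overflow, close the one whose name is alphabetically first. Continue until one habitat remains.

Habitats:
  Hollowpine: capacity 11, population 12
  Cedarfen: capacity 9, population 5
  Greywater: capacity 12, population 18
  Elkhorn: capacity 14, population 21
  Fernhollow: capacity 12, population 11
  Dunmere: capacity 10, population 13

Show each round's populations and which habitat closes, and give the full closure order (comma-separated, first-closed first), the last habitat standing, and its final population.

Round 1: Cedarfen=5 Dunmere=13 Elkhorn=21 Fernhollow=11 Greywater=18 Hollowpine=12 → close Elkhorn (overflow 7)
  21÷5 = 4 each, +1 to first 1
Round 2: Cedarfen=10 Dunmere=17 Fernhollow=15 Greywater=22 Hollowpine=16 → close Greywater (overflow 10)
  22÷4 = 5 each, +1 to first 2
Round 3: Cedarfen=16 Dunmere=23 Fernhollow=20 Hollowpine=21 → close Dunmere (overflow 13)
  23÷3 = 7 each, +1 to first 2
Round 4: Cedarfen=24 Fernhollow=28 Hollowpine=28 → close Hollowpine (overflow 17)
  28÷2 = 14 each, +1 to first 0
Round 5: Cedarfen=38 Fernhollow=42 → close Fernhollow (overflow 30)
  42÷1 = 42 each, +1 to first 0

Closure order: Elkhorn, Greywater, Dunmere, Hollowpine, Fernhollow
Last habitat: Cedarfen with 80 animals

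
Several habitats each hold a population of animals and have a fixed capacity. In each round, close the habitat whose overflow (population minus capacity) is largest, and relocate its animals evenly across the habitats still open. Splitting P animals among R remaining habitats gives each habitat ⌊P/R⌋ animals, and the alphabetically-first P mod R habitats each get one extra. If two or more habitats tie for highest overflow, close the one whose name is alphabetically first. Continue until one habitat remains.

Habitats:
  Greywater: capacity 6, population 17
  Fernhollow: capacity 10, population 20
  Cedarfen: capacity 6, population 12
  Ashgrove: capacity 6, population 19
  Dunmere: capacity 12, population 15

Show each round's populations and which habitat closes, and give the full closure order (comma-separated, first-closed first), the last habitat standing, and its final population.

Closure order: Ashgrove, Fernhollow, Greywater, Cedarfen
Last habitat: Dunmere with 83 animals

Round 1: Ashgrove=19 Cedarfen=12 Dunmere=15 Fernhollow=20 Greywater=17 → close Ashgrove (overflow 13)
  19÷4 = 4 each, +1 to first 3
Round 2: Cedarfen=17 Dunmere=20 Fernhollow=25 Greywater=21 → close Fernhollow (overflow 15)
  25÷3 = 8 each, +1 to first 1
Round 3: Cedarfen=26 Dunmere=28 Greywater=29 → close Greywater (overflow 23)
  29÷2 = 14 each, +1 to first 1
Round 4: Cedarfen=41 Dunmere=42 → close Cedarfen (overflow 35)
  41÷1 = 41 each, +1 to first 0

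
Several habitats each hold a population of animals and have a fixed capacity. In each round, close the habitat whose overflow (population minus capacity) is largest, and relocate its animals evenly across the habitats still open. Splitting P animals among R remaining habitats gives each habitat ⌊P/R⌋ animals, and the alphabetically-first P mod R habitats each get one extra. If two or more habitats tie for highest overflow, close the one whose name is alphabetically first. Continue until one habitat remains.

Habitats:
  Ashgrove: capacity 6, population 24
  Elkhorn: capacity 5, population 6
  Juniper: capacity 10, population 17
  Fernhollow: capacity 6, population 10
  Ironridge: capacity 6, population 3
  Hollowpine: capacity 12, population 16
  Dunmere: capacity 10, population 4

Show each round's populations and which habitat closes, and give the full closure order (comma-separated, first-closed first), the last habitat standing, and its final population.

Round 1: Ashgrove=24 Dunmere=4 Elkhorn=6 Fernhollow=10 Hollowpine=16 Ironridge=3 Juniper=17 → close Ashgrove (overflow 18)
  24÷6 = 4 each, +1 to first 0
Round 2: Dunmere=8 Elkhorn=10 Fernhollow=14 Hollowpine=20 Ironridge=7 Juniper=21 → close Juniper (overflow 11)
  21÷5 = 4 each, +1 to first 1
Round 3: Dunmere=13 Elkhorn=14 Fernhollow=18 Hollowpine=24 Ironridge=11 → close Fernhollow (overflow 12)
  18÷4 = 4 each, +1 to first 2
Round 4: Dunmere=18 Elkhorn=19 Hollowpine=28 Ironridge=15 → close Hollowpine (overflow 16)
  28÷3 = 9 each, +1 to first 1
Round 5: Dunmere=28 Elkhorn=28 Ironridge=24 → close Elkhorn (overflow 23)
  28÷2 = 14 each, +1 to first 0
Round 6: Dunmere=42 Ironridge=38 → close Dunmere (overflow 32)
  42÷1 = 42 each, +1 to first 0

Closure order: Ashgrove, Juniper, Fernhollow, Hollowpine, Elkhorn, Dunmere
Last habitat: Ironridge with 80 animals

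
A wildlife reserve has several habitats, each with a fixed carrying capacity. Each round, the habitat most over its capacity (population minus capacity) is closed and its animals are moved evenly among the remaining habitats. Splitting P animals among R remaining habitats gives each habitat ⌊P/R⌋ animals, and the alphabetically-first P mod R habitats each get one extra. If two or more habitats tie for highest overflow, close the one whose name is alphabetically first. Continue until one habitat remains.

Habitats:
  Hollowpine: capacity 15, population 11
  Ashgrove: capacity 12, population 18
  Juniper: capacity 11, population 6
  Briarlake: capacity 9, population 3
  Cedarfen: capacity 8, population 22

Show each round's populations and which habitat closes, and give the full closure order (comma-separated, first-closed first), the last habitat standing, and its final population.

Closure order: Cedarfen, Ashgrove, Hollowpine, Briarlake
Last habitat: Juniper with 60 animals

Round 1: Ashgrove=18 Briarlake=3 Cedarfen=22 Hollowpine=11 Juniper=6 → close Cedarfen (overflow 14)
  22÷4 = 5 each, +1 to first 2
Round 2: Ashgrove=24 Briarlake=9 Hollowpine=16 Juniper=11 → close Ashgrove (overflow 12)
  24÷3 = 8 each, +1 to first 0
Round 3: Briarlake=17 Hollowpine=24 Juniper=19 → close Hollowpine (overflow 9)
  24÷2 = 12 each, +1 to first 0
Round 4: Briarlake=29 Juniper=31 → close Briarlake (overflow 20)
  29÷1 = 29 each, +1 to first 0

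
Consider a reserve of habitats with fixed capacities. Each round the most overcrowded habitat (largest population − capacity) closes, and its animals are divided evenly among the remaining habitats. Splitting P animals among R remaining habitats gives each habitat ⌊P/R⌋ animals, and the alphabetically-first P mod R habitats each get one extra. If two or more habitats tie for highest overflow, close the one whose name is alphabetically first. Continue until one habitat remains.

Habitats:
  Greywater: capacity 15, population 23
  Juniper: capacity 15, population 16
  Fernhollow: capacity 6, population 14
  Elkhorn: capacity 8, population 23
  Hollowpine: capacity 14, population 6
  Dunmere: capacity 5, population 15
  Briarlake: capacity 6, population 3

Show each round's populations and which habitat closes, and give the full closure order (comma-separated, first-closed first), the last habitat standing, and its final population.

Round 1: Briarlake=3 Dunmere=15 Elkhorn=23 Fernhollow=14 Greywater=23 Hollowpine=6 Juniper=16 → close Elkhorn (overflow 15)
  23÷6 = 3 each, +1 to first 5
Round 2: Briarlake=7 Dunmere=19 Fernhollow=18 Greywater=27 Hollowpine=10 Juniper=19 → close Dunmere (overflow 14)
  19÷5 = 3 each, +1 to first 4
Round 3: Briarlake=11 Fernhollow=22 Greywater=31 Hollowpine=14 Juniper=22 → close Fernhollow (overflow 16)
  22÷4 = 5 each, +1 to first 2
Round 4: Briarlake=17 Greywater=37 Hollowpine=19 Juniper=27 → close Greywater (overflow 22)
  37÷3 = 12 each, +1 to first 1
Round 5: Briarlake=30 Hollowpine=31 Juniper=39 → close Briarlake (overflow 24)
  30÷2 = 15 each, +1 to first 0
Round 6: Hollowpine=46 Juniper=54 → close Juniper (overflow 39)
  54÷1 = 54 each, +1 to first 0

Closure order: Elkhorn, Dunmere, Fernhollow, Greywater, Briarlake, Juniper
Last habitat: Hollowpine with 100 animals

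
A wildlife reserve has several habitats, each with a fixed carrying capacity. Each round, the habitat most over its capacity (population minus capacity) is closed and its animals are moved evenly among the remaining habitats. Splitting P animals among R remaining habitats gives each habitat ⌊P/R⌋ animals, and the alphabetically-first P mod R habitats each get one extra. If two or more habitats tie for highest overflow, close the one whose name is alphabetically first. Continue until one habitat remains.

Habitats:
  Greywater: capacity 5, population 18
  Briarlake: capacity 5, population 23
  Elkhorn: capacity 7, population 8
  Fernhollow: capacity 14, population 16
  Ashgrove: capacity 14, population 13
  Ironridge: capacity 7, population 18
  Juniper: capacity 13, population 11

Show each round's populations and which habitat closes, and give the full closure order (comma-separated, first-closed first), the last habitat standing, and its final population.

Closure order: Briarlake, Greywater, Ironridge, Elkhorn, Fernhollow, Ashgrove
Last habitat: Juniper with 107 animals

Round 1: Ashgrove=13 Briarlake=23 Elkhorn=8 Fernhollow=16 Greywater=18 Ironridge=18 Juniper=11 → close Briarlake (overflow 18)
  23÷6 = 3 each, +1 to first 5
Round 2: Ashgrove=17 Elkhorn=12 Fernhollow=20 Greywater=22 Ironridge=22 Juniper=14 → close Greywater (overflow 17)
  22÷5 = 4 each, +1 to first 2
Round 3: Ashgrove=22 Elkhorn=17 Fernhollow=24 Ironridge=26 Juniper=18 → close Ironridge (overflow 19)
  26÷4 = 6 each, +1 to first 2
Round 4: Ashgrove=29 Elkhorn=24 Fernhollow=30 Juniper=24 → close Elkhorn (overflow 17)
  24÷3 = 8 each, +1 to first 0
Round 5: Ashgrove=37 Fernhollow=38 Juniper=32 → close Fernhollow (overflow 24)
  38÷2 = 19 each, +1 to first 0
Round 6: Ashgrove=56 Juniper=51 → close Ashgrove (overflow 42)
  56÷1 = 56 each, +1 to first 0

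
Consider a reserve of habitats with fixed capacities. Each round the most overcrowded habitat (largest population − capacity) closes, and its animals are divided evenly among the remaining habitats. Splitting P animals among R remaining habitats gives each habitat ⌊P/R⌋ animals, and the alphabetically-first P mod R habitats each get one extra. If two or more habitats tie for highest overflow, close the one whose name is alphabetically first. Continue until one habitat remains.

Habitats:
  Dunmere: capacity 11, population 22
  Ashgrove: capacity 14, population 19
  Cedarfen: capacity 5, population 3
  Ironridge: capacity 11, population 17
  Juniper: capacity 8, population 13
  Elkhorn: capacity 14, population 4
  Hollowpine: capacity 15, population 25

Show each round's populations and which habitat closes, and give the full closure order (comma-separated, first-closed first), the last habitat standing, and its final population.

Round 1: Ashgrove=19 Cedarfen=3 Dunmere=22 Elkhorn=4 Hollowpine=25 Ironridge=17 Juniper=13 → close Dunmere (overflow 11)
  22÷6 = 3 each, +1 to first 4
Round 2: Ashgrove=23 Cedarfen=7 Elkhorn=8 Hollowpine=29 Ironridge=20 Juniper=16 → close Hollowpine (overflow 14)
  29÷5 = 5 each, +1 to first 4
Round 3: Ashgrove=29 Cedarfen=13 Elkhorn=14 Ironridge=26 Juniper=21 → close Ashgrove (overflow 15)
  29÷4 = 7 each, +1 to first 1
Round 4: Cedarfen=21 Elkhorn=21 Ironridge=33 Juniper=28 → close Ironridge (overflow 22)
  33÷3 = 11 each, +1 to first 0
Round 5: Cedarfen=32 Elkhorn=32 Juniper=39 → close Juniper (overflow 31)
  39÷2 = 19 each, +1 to first 1
Round 6: Cedarfen=52 Elkhorn=51 → close Cedarfen (overflow 47)
  52÷1 = 52 each, +1 to first 0

Closure order: Dunmere, Hollowpine, Ashgrove, Ironridge, Juniper, Cedarfen
Last habitat: Elkhorn with 103 animals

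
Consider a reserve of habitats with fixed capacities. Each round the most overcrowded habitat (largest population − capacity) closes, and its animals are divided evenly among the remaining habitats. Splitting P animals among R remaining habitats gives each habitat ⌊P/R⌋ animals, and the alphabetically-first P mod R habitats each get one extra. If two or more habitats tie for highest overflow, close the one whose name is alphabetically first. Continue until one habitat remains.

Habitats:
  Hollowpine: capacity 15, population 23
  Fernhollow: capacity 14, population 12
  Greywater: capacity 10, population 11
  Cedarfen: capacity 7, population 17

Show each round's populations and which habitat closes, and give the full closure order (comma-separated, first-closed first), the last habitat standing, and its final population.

Closure order: Cedarfen, Hollowpine, Greywater
Last habitat: Fernhollow with 63 animals

Round 1: Cedarfen=17 Fernhollow=12 Greywater=11 Hollowpine=23 → close Cedarfen (overflow 10)
  17÷3 = 5 each, +1 to first 2
Round 2: Fernhollow=18 Greywater=17 Hollowpine=28 → close Hollowpine (overflow 13)
  28÷2 = 14 each, +1 to first 0
Round 3: Fernhollow=32 Greywater=31 → close Greywater (overflow 21)
  31÷1 = 31 each, +1 to first 0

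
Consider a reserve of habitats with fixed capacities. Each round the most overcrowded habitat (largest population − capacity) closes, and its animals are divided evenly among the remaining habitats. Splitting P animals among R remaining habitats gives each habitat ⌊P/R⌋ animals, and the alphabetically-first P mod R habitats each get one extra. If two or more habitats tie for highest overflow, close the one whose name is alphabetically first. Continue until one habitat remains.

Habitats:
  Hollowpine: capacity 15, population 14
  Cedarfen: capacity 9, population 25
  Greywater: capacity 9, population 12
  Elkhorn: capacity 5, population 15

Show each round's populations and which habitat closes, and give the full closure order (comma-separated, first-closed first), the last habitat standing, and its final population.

Closure order: Cedarfen, Elkhorn, Greywater
Last habitat: Hollowpine with 66 animals

Round 1: Cedarfen=25 Elkhorn=15 Greywater=12 Hollowpine=14 → close Cedarfen (overflow 16)
  25÷3 = 8 each, +1 to first 1
Round 2: Elkhorn=24 Greywater=20 Hollowpine=22 → close Elkhorn (overflow 19)
  24÷2 = 12 each, +1 to first 0
Round 3: Greywater=32 Hollowpine=34 → close Greywater (overflow 23)
  32÷1 = 32 each, +1 to first 0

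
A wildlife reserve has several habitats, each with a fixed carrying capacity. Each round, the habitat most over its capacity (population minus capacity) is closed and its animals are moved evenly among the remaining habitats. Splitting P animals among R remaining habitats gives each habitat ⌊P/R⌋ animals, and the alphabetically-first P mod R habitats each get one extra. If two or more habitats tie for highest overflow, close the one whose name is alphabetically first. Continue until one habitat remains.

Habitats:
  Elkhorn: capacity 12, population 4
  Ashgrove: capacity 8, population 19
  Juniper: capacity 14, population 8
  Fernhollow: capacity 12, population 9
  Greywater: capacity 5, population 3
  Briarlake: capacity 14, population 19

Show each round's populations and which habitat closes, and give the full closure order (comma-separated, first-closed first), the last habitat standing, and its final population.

Round 1: Ashgrove=19 Briarlake=19 Elkhorn=4 Fernhollow=9 Greywater=3 Juniper=8 → close Ashgrove (overflow 11)
  19÷5 = 3 each, +1 to first 4
Round 2: Briarlake=23 Elkhorn=8 Fernhollow=13 Greywater=7 Juniper=11 → close Briarlake (overflow 9)
  23÷4 = 5 each, +1 to first 3
Round 3: Elkhorn=14 Fernhollow=19 Greywater=13 Juniper=16 → close Greywater (overflow 8)
  13÷3 = 4 each, +1 to first 1
Round 4: Elkhorn=19 Fernhollow=23 Juniper=20 → close Fernhollow (overflow 11)
  23÷2 = 11 each, +1 to first 1
Round 5: Elkhorn=31 Juniper=31 → close Elkhorn (overflow 19)
  31÷1 = 31 each, +1 to first 0

Closure order: Ashgrove, Briarlake, Greywater, Fernhollow, Elkhorn
Last habitat: Juniper with 62 animals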